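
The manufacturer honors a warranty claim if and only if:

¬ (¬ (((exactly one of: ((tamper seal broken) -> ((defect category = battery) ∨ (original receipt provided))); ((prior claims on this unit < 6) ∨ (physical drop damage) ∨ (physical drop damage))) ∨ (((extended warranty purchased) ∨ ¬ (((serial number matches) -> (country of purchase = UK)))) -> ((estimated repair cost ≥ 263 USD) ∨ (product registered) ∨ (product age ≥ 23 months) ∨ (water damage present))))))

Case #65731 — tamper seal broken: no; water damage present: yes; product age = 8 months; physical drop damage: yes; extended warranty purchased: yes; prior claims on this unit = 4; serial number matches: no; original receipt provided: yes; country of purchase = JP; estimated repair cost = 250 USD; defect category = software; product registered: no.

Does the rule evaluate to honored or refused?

Atomic conditions:
  tamper seal broken: no → false
  defect category = battery: software == battery is false
  original receipt provided: yes → true
  prior claims on this unit < 6: 4 < 6 is true
  physical drop damage: yes → true
  extended warranty purchased: yes → true
  serial number matches: no → false
  country of purchase = UK: JP == UK is false
  estimated repair cost ≥ 263 USD: 250 ≥ 263 is false
  product registered: no → false
  product age ≥ 23 months: 8 ≥ 23 is false
  water damage present: yes → true
Combine:
[1.1.1.1.2] false OR true = true
[1.1.1.1] false → true (antecedent false ⇒ implication holds) = true
[1.1.1.2] true OR true OR true = true
[1.1.1] exactly-one(true, true) = false
[1.1.2.1.2.1] false → false (antecedent false ⇒ implication holds) = true
[1.1.2.1.2] NOT true = false
[1.1.2.1] true OR false = true
[1.1.2.2] false OR false OR false OR true = true
[1.1.2] true → true = true
[1.1] false OR true = true
[1] NOT true = false
[root] NOT false = true
Overall: true → honored

Honored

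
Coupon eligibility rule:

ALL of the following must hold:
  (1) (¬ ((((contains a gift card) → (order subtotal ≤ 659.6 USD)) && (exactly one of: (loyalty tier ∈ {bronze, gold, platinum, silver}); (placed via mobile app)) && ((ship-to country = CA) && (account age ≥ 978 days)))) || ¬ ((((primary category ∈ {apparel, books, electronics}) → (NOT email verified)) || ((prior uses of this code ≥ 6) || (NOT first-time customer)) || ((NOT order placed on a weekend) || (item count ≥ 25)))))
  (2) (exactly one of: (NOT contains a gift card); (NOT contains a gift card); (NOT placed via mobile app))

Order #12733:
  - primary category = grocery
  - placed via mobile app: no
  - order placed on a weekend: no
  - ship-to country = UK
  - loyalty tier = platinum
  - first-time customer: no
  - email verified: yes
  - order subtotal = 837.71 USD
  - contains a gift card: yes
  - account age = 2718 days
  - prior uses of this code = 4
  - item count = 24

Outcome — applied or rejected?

Atomic conditions:
  contains a gift card: yes → true
  order subtotal ≤ 659.6 USD: 837.71 ≤ 659.6 is false
  loyalty tier ∈ {bronze, gold, platinum, silver}: platinum is in the set → true
  placed via mobile app: no → false
  ship-to country = CA: UK == CA is false
  account age ≥ 978 days: 2718 ≥ 978 is true
  primary category ∈ {apparel, books, electronics}: grocery is not in the set → false
  NOT email verified: yes → false
  prior uses of this code ≥ 6: 4 ≥ 6 is false
  NOT first-time customer: no → true
  NOT order placed on a weekend: no → true
  item count ≥ 25: 24 ≥ 25 is false
  NOT contains a gift card: yes → false
  NOT placed via mobile app: no → true
Combine:
[1.1.1.1] true → false = false
[1.1.1.2] exactly-one(true, false) = true
[1.1.1.3] false AND true = false
[1.1.1] false AND true AND false = false
[1.1] NOT false = true
[1.2.1.1] false → false (antecedent false ⇒ implication holds) = true
[1.2.1.2] false OR true = true
[1.2.1.3] true OR false = true
[1.2.1] true OR true OR true = true
[1.2] NOT true = false
[1] true OR false = true
[2] exactly-one(false, false, true) = true
[root] true AND true = true
Overall: true → applied

Applied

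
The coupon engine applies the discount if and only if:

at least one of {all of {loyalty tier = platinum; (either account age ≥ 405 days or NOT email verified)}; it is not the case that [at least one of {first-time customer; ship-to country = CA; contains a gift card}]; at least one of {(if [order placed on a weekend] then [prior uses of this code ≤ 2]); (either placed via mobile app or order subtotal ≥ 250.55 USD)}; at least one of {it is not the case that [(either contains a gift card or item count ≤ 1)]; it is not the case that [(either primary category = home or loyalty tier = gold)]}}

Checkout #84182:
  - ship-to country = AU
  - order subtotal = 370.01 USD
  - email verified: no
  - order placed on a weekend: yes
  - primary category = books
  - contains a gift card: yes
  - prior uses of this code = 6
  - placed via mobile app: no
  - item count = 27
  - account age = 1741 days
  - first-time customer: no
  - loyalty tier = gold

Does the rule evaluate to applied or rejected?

Applied

Atomic conditions:
  loyalty tier = platinum: gold == platinum is false
  account age ≥ 405 days: 1741 ≥ 405 is true
  NOT email verified: no → true
  first-time customer: no → false
  ship-to country = CA: AU == CA is false
  contains a gift card: yes → true
  order placed on a weekend: yes → true
  prior uses of this code ≤ 2: 6 ≤ 2 is false
  placed via mobile app: no → false
  order subtotal ≥ 250.55 USD: 370.01 ≥ 250.55 is true
  item count ≤ 1: 27 ≤ 1 is false
  primary category = home: books == home is false
  loyalty tier = gold: gold == gold is true
Combine:
[1.2] true OR true = true
[1] false AND true = false
[2.1] false OR false OR true = true
[2] NOT true = false
[3.1] true → false = false
[3.2] false OR true = true
[3] false OR true = true
[4.1.1] true OR false = true
[4.1] NOT true = false
[4.2.1] false OR true = true
[4.2] NOT true = false
[4] false OR false = false
[root] false OR false OR true OR false = true
Overall: true → applied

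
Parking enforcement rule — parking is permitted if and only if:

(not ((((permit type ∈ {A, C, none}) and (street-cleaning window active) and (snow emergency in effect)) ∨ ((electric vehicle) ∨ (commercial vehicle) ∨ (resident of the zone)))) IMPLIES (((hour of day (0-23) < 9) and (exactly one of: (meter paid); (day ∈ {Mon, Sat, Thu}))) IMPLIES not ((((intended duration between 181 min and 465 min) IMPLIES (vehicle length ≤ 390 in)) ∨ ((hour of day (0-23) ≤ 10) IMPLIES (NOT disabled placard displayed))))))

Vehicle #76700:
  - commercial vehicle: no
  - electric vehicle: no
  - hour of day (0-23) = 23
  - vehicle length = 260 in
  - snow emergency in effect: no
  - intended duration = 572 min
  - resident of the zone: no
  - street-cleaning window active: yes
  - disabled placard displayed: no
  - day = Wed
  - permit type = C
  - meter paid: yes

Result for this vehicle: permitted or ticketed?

Atomic conditions:
  permit type ∈ {A, C, none}: C is in the set → true
  street-cleaning window active: yes → true
  snow emergency in effect: no → false
  electric vehicle: no → false
  commercial vehicle: no → false
  resident of the zone: no → false
  hour of day (0-23) < 9: 23 < 9 is false
  meter paid: yes → true
  day ∈ {Mon, Sat, Thu}: Wed is not in the set → false
  intended duration between 181 min and 465 min: 572 in [181, 465] is false
  vehicle length ≤ 390 in: 260 ≤ 390 is true
  hour of day (0-23) ≤ 10: 23 ≤ 10 is false
  NOT disabled placard displayed: no → true
Combine:
[1.1.1] true AND true AND false = false
[1.1.2] false OR false OR false = false
[1.1] false OR false = false
[1] NOT false = true
[2.1.2] exactly-one(true, false) = true
[2.1] false AND true = false
[2.2.1.1] false → true (antecedent false ⇒ implication holds) = true
[2.2.1.2] false → true (antecedent false ⇒ implication holds) = true
[2.2.1] true OR true = true
[2.2] NOT true = false
[2] false → false (antecedent false ⇒ implication holds) = true
[root] true → true = true
Overall: true → permitted

Permitted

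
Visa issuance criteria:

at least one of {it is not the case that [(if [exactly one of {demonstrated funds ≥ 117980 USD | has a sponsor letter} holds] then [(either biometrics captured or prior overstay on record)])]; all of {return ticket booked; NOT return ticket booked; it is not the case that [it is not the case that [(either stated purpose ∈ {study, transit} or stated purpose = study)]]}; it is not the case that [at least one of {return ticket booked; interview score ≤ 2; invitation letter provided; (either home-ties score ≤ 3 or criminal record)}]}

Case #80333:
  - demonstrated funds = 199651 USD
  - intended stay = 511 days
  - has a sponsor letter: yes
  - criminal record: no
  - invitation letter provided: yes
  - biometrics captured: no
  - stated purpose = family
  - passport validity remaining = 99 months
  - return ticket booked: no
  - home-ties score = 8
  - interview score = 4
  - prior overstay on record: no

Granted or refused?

Refused

Atomic conditions:
  demonstrated funds ≥ 117980 USD: 199651 ≥ 117980 is true
  has a sponsor letter: yes → true
  biometrics captured: no → false
  prior overstay on record: no → false
  return ticket booked: no → false
  NOT return ticket booked: no → true
  stated purpose ∈ {study, transit}: family is not in the set → false
  stated purpose = study: family == study is false
  interview score ≤ 2: 4 ≤ 2 is false
  invitation letter provided: yes → true
  home-ties score ≤ 3: 8 ≤ 3 is false
  criminal record: no → false
Combine:
[1.1.1] exactly-one(true, true) = false
[1.1.2] false OR false = false
[1.1] false → false (antecedent false ⇒ implication holds) = true
[1] NOT true = false
[2.3.1.1] false OR false = false
[2.3.1] NOT false = true
[2.3] NOT true = false
[2] false AND true AND false = false
[3.1.4] false OR false = false
[3.1] false OR false OR true OR false = true
[3] NOT true = false
[root] false OR false OR false = false
Overall: false → refused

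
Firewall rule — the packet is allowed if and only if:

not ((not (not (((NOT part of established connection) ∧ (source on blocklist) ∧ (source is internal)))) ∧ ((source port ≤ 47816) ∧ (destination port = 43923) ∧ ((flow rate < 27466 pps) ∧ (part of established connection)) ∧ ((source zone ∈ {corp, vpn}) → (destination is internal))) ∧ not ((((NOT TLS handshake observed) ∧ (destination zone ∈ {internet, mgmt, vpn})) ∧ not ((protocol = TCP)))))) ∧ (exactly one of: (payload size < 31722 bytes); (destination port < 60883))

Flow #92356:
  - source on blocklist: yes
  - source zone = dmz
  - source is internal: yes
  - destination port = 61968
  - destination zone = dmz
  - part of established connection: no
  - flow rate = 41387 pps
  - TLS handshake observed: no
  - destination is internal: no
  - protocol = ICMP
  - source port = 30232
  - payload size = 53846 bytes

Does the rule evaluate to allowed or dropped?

Atomic conditions:
  NOT part of established connection: no → true
  source on blocklist: yes → true
  source is internal: yes → true
  source port ≤ 47816: 30232 ≤ 47816 is true
  destination port = 43923: 61968 == 43923 is false
  flow rate < 27466 pps: 41387 < 27466 is false
  part of established connection: no → false
  source zone ∈ {corp, vpn}: dmz is not in the set → false
  destination is internal: no → false
  NOT TLS handshake observed: no → true
  destination zone ∈ {internet, mgmt, vpn}: dmz is not in the set → false
  protocol = TCP: ICMP == TCP is false
  payload size < 31722 bytes: 53846 < 31722 is false
  destination port < 60883: 61968 < 60883 is false
Combine:
[1.1.1.1.1] true AND true AND true = true
[1.1.1.1] NOT true = false
[1.1.1] NOT false = true
[1.1.2.3] false AND false = false
[1.1.2.4] false → false (antecedent false ⇒ implication holds) = true
[1.1.2] true AND false AND false AND true = false
[1.1.3.1.1] true AND false = false
[1.1.3.1.2] NOT false = true
[1.1.3.1] false AND true = false
[1.1.3] NOT false = true
[1.1] true AND false AND true = false
[1] NOT false = true
[2] exactly-one(false, false) = false
[root] true AND false = false
Overall: false → dropped

Dropped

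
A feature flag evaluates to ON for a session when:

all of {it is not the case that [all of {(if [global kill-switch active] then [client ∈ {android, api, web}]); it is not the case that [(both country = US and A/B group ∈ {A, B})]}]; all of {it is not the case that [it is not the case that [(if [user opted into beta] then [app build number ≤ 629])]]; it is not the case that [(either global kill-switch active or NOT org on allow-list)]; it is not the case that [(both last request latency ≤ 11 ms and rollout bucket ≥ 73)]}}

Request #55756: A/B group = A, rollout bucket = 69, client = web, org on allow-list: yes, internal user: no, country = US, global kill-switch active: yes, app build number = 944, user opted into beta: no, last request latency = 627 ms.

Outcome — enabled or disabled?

Atomic conditions:
  global kill-switch active: yes → true
  client ∈ {android, api, web}: web is in the set → true
  country = US: US == US is true
  A/B group ∈ {A, B}: A is in the set → true
  user opted into beta: no → false
  app build number ≤ 629: 944 ≤ 629 is false
  NOT org on allow-list: yes → false
  last request latency ≤ 11 ms: 627 ≤ 11 is false
  rollout bucket ≥ 73: 69 ≥ 73 is false
Combine:
[1.1.1] true → true = true
[1.1.2.1] true AND true = true
[1.1.2] NOT true = false
[1.1] true AND false = false
[1] NOT false = true
[2.1.1.1] false → false (antecedent false ⇒ implication holds) = true
[2.1.1] NOT true = false
[2.1] NOT false = true
[2.2.1] true OR false = true
[2.2] NOT true = false
[2.3.1] false AND false = false
[2.3] NOT false = true
[2] true AND false AND true = false
[root] true AND false = false
Overall: false → disabled

Disabled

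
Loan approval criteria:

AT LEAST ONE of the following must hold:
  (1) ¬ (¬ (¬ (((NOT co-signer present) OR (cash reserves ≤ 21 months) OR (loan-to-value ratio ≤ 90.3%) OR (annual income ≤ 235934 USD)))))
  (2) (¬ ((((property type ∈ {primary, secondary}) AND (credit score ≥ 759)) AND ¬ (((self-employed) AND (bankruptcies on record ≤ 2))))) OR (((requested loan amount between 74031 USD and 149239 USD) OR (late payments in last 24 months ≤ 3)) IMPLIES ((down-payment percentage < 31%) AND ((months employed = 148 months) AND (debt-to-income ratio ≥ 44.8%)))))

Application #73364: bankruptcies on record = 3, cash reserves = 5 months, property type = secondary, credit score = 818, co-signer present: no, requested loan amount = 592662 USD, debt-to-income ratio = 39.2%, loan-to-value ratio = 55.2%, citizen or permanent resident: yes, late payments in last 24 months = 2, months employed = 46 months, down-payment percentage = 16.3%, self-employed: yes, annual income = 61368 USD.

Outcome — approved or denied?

Atomic conditions:
  NOT co-signer present: no → true
  cash reserves ≤ 21 months: 5 ≤ 21 is true
  loan-to-value ratio ≤ 90.3%: 55.2 ≤ 90.3 is true
  annual income ≤ 235934 USD: 61368 ≤ 235934 is true
  property type ∈ {primary, secondary}: secondary is in the set → true
  credit score ≥ 759: 818 ≥ 759 is true
  self-employed: yes → true
  bankruptcies on record ≤ 2: 3 ≤ 2 is false
  requested loan amount between 74031 USD and 149239 USD: 592662 in [74031, 149239] is false
  late payments in last 24 months ≤ 3: 2 ≤ 3 is true
  down-payment percentage < 31%: 16.3 < 31 is true
  months employed = 148 months: 46 == 148 is false
  debt-to-income ratio ≥ 44.8%: 39.2 ≥ 44.8 is false
Combine:
[1.1.1.1] true OR true OR true OR true = true
[1.1.1] NOT true = false
[1.1] NOT false = true
[1] NOT true = false
[2.1.1.1] true AND true = true
[2.1.1.2.1] true AND false = false
[2.1.1.2] NOT false = true
[2.1.1] true AND true = true
[2.1] NOT true = false
[2.2.1] false OR true = true
[2.2.2.2] false AND false = false
[2.2.2] true AND false = false
[2.2] true → false = false
[2] false OR false = false
[root] false OR false = false
Overall: false → denied

Denied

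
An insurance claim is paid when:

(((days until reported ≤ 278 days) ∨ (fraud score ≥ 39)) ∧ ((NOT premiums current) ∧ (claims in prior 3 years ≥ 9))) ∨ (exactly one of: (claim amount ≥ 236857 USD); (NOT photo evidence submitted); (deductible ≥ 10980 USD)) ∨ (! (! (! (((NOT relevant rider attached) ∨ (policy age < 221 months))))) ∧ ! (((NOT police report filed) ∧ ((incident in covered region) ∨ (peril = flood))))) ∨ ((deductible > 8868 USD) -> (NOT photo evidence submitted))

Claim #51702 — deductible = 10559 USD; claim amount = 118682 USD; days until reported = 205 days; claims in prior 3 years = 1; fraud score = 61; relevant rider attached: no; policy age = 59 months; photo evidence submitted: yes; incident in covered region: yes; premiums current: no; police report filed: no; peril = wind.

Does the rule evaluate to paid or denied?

Denied

Atomic conditions:
  days until reported ≤ 278 days: 205 ≤ 278 is true
  fraud score ≥ 39: 61 ≥ 39 is true
  NOT premiums current: no → true
  claims in prior 3 years ≥ 9: 1 ≥ 9 is false
  claim amount ≥ 236857 USD: 118682 ≥ 236857 is false
  NOT photo evidence submitted: yes → false
  deductible ≥ 10980 USD: 10559 ≥ 10980 is false
  NOT relevant rider attached: no → true
  policy age < 221 months: 59 < 221 is true
  NOT police report filed: no → true
  incident in covered region: yes → true
  peril = flood: wind == flood is false
  deductible > 8868 USD: 10559 > 8868 is true
Combine:
[1.1] true OR true = true
[1.2] true AND false = false
[1] true AND false = false
[2] exactly-one(false, false, false) = false
[3.1.1.1.1] true OR true = true
[3.1.1.1] NOT true = false
[3.1.1] NOT false = true
[3.1] NOT true = false
[3.2.1.2] true OR false = true
[3.2.1] true AND true = true
[3.2] NOT true = false
[3] false AND false = false
[4] true → false = false
[root] false OR false OR false OR false = false
Overall: false → denied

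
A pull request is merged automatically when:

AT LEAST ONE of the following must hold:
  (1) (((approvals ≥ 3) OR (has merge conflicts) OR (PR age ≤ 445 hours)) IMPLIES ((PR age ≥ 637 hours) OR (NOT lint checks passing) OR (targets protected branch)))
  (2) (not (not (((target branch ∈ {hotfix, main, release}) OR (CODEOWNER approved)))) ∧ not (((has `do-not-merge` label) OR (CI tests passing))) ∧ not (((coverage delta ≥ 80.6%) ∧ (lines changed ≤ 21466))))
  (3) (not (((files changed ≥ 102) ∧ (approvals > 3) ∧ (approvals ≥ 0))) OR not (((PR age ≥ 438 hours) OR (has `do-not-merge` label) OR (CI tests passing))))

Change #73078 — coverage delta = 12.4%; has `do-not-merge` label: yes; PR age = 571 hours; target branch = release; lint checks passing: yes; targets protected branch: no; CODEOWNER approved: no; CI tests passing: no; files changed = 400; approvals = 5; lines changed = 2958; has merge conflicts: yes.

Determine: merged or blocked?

Blocked

Atomic conditions:
  approvals ≥ 3: 5 ≥ 3 is true
  has merge conflicts: yes → true
  PR age ≤ 445 hours: 571 ≤ 445 is false
  PR age ≥ 637 hours: 571 ≥ 637 is false
  NOT lint checks passing: yes → false
  targets protected branch: no → false
  target branch ∈ {hotfix, main, release}: release is in the set → true
  CODEOWNER approved: no → false
  has `do-not-merge` label: yes → true
  CI tests passing: no → false
  coverage delta ≥ 80.6%: 12.4 ≥ 80.6 is false
  lines changed ≤ 21466: 2958 ≤ 21466 is true
  files changed ≥ 102: 400 ≥ 102 is true
  approvals > 3: 5 > 3 is true
  approvals ≥ 0: 5 ≥ 0 is true
  PR age ≥ 438 hours: 571 ≥ 438 is true
Combine:
[1.1] true OR true OR false = true
[1.2] false OR false OR false = false
[1] true → false = false
[2.1.1.1] true OR false = true
[2.1.1] NOT true = false
[2.1] NOT false = true
[2.2.1] true OR false = true
[2.2] NOT true = false
[2.3.1] false AND true = false
[2.3] NOT false = true
[2] true AND false AND true = false
[3.1.1] true AND true AND true = true
[3.1] NOT true = false
[3.2.1] true OR true OR false = true
[3.2] NOT true = false
[3] false OR false = false
[root] false OR false OR false = false
Overall: false → blocked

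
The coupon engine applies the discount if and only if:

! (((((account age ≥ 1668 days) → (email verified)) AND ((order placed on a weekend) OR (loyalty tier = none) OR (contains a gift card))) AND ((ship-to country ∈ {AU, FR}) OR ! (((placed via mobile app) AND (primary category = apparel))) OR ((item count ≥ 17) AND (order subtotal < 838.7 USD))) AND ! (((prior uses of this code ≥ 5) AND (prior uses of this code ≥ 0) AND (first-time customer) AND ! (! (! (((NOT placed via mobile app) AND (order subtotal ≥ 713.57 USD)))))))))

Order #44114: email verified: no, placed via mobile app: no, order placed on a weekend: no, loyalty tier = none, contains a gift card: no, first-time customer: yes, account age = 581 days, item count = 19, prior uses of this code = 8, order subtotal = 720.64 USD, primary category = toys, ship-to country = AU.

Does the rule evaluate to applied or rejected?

Rejected

Atomic conditions:
  account age ≥ 1668 days: 581 ≥ 1668 is false
  email verified: no → false
  order placed on a weekend: no → false
  loyalty tier = none: none == none is true
  contains a gift card: no → false
  ship-to country ∈ {AU, FR}: AU is in the set → true
  placed via mobile app: no → false
  primary category = apparel: toys == apparel is false
  item count ≥ 17: 19 ≥ 17 is true
  order subtotal < 838.7 USD: 720.64 < 838.7 is true
  prior uses of this code ≥ 5: 8 ≥ 5 is true
  prior uses of this code ≥ 0: 8 ≥ 0 is true
  first-time customer: yes → true
  NOT placed via mobile app: no → true
  order subtotal ≥ 713.57 USD: 720.64 ≥ 713.57 is true
Combine:
[1.1.1] false → false (antecedent false ⇒ implication holds) = true
[1.1.2] false OR true OR false = true
[1.1] true AND true = true
[1.2.2.1] false AND false = false
[1.2.2] NOT false = true
[1.2.3] true AND true = true
[1.2] true OR true OR true = true
[1.3.1.4.1.1.1] true AND true = true
[1.3.1.4.1.1] NOT true = false
[1.3.1.4.1] NOT false = true
[1.3.1.4] NOT true = false
[1.3.1] true AND true AND true AND false = false
[1.3] NOT false = true
[1] true AND true AND true = true
[root] NOT true = false
Overall: false → rejected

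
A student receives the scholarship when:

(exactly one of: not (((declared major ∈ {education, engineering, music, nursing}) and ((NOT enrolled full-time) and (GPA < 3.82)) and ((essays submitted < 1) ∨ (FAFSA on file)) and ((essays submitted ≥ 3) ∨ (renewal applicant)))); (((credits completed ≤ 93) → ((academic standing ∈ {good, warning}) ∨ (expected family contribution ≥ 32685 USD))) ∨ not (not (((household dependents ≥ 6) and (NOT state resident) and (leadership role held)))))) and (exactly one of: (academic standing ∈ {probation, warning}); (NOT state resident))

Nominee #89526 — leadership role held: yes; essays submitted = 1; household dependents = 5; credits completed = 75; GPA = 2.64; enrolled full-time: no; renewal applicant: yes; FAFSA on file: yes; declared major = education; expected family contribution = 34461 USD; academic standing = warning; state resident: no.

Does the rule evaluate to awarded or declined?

Atomic conditions:
  declared major ∈ {education, engineering, music, nursing}: education is in the set → true
  NOT enrolled full-time: no → true
  GPA < 3.82: 2.64 < 3.82 is true
  essays submitted < 1: 1 < 1 is false
  FAFSA on file: yes → true
  essays submitted ≥ 3: 1 ≥ 3 is false
  renewal applicant: yes → true
  credits completed ≤ 93: 75 ≤ 93 is true
  academic standing ∈ {good, warning}: warning is in the set → true
  expected family contribution ≥ 32685 USD: 34461 ≥ 32685 is true
  household dependents ≥ 6: 5 ≥ 6 is false
  NOT state resident: no → true
  leadership role held: yes → true
  academic standing ∈ {probation, warning}: warning is in the set → true
Combine:
[1.1.1.2] true AND true = true
[1.1.1.3] false OR true = true
[1.1.1.4] false OR true = true
[1.1.1] true AND true AND true AND true = true
[1.1] NOT true = false
[1.2.1.2] true OR true = true
[1.2.1] true → true = true
[1.2.2.1.1] false AND true AND true = false
[1.2.2.1] NOT false = true
[1.2.2] NOT true = false
[1.2] true OR false = true
[1] exactly-one(false, true) = true
[2] exactly-one(true, true) = false
[root] true AND false = false
Overall: false → declined

Declined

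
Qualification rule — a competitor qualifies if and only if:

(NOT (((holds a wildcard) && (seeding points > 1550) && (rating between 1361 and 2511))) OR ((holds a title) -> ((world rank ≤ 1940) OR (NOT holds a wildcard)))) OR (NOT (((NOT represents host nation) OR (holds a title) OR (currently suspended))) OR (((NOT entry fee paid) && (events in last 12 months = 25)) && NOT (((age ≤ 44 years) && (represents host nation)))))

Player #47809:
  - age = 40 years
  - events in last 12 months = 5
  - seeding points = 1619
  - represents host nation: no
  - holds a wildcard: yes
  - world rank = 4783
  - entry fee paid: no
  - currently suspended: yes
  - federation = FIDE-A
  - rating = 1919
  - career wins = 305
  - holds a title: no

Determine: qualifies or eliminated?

Qualifies

Atomic conditions:
  holds a wildcard: yes → true
  seeding points > 1550: 1619 > 1550 is true
  rating between 1361 and 2511: 1919 in [1361, 2511] is true
  holds a title: no → false
  world rank ≤ 1940: 4783 ≤ 1940 is false
  NOT holds a wildcard: yes → false
  NOT represents host nation: no → true
  currently suspended: yes → true
  NOT entry fee paid: no → true
  events in last 12 months = 25: 5 == 25 is false
  age ≤ 44 years: 40 ≤ 44 is true
  represents host nation: no → false
Combine:
[1.1.1] true AND true AND true = true
[1.1] NOT true = false
[1.2.2] false OR false = false
[1.2] false → false (antecedent false ⇒ implication holds) = true
[1] false OR true = true
[2.1.1] true OR false OR true = true
[2.1] NOT true = false
[2.2.1] true AND false = false
[2.2.2.1] true AND false = false
[2.2.2] NOT false = true
[2.2] false AND true = false
[2] false OR false = false
[root] true OR false = true
Overall: true → qualifies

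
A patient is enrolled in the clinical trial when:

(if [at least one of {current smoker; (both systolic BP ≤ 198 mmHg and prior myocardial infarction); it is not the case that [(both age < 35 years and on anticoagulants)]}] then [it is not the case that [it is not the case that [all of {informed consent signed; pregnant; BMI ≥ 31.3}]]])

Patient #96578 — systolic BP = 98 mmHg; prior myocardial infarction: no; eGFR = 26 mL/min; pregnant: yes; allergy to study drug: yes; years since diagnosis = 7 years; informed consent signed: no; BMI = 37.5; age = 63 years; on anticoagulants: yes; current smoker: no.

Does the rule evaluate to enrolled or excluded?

Excluded

Atomic conditions:
  current smoker: no → false
  systolic BP ≤ 198 mmHg: 98 ≤ 198 is true
  prior myocardial infarction: no → false
  age < 35 years: 63 < 35 is false
  on anticoagulants: yes → true
  informed consent signed: no → false
  pregnant: yes → true
  BMI ≥ 31.3: 37.5 ≥ 31.3 is true
Combine:
[1.2] true AND false = false
[1.3.1] false AND true = false
[1.3] NOT false = true
[1] false OR false OR true = true
[2.1.1] false AND true AND true = false
[2.1] NOT false = true
[2] NOT true = false
[root] true → false = false
Overall: false → excluded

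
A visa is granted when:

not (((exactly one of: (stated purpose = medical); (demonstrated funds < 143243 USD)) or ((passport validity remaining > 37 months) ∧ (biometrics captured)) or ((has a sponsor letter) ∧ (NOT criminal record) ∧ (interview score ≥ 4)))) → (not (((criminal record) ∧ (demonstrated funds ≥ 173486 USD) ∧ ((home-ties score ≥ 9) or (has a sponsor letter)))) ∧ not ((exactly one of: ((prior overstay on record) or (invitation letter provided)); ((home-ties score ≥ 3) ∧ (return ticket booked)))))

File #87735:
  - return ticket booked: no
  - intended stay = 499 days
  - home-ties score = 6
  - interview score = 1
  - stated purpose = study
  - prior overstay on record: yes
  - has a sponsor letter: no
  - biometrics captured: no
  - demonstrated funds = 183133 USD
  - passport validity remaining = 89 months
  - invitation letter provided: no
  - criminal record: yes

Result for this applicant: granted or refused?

Refused

Atomic conditions:
  stated purpose = medical: study == medical is false
  demonstrated funds < 143243 USD: 183133 < 143243 is false
  passport validity remaining > 37 months: 89 > 37 is true
  biometrics captured: no → false
  has a sponsor letter: no → false
  NOT criminal record: yes → false
  interview score ≥ 4: 1 ≥ 4 is false
  criminal record: yes → true
  demonstrated funds ≥ 173486 USD: 183133 ≥ 173486 is true
  home-ties score ≥ 9: 6 ≥ 9 is false
  prior overstay on record: yes → true
  invitation letter provided: no → false
  home-ties score ≥ 3: 6 ≥ 3 is true
  return ticket booked: no → false
Combine:
[1.1.1] exactly-one(false, false) = false
[1.1.2] true AND false = false
[1.1.3] false AND false AND false = false
[1.1] false OR false OR false = false
[1] NOT false = true
[2.1.1.3] false OR false = false
[2.1.1] true AND true AND false = false
[2.1] NOT false = true
[2.2.1.1] true OR false = true
[2.2.1.2] true AND false = false
[2.2.1] exactly-one(true, false) = true
[2.2] NOT true = false
[2] true AND false = false
[root] true → false = false
Overall: false → refused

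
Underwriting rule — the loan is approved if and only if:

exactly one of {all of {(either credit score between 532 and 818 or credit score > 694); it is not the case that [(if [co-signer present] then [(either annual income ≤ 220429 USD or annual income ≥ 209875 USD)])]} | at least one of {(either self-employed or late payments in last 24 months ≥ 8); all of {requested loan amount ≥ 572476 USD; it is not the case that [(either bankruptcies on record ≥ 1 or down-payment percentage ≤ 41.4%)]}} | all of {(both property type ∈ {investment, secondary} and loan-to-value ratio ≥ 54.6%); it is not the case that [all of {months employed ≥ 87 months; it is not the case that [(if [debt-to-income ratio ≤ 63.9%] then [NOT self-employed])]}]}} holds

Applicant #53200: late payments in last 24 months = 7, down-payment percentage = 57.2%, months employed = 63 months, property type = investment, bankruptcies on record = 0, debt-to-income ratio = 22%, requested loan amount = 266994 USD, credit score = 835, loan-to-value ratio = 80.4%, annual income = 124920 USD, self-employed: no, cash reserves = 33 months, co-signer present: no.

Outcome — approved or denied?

Atomic conditions:
  credit score between 532 and 818: 835 in [532, 818] is false
  credit score > 694: 835 > 694 is true
  co-signer present: no → false
  annual income ≤ 220429 USD: 124920 ≤ 220429 is true
  annual income ≥ 209875 USD: 124920 ≥ 209875 is false
  self-employed: no → false
  late payments in last 24 months ≥ 8: 7 ≥ 8 is false
  requested loan amount ≥ 572476 USD: 266994 ≥ 572476 is false
  bankruptcies on record ≥ 1: 0 ≥ 1 is false
  down-payment percentage ≤ 41.4%: 57.2 ≤ 41.4 is false
  property type ∈ {investment, secondary}: investment is in the set → true
  loan-to-value ratio ≥ 54.6%: 80.4 ≥ 54.6 is true
  months employed ≥ 87 months: 63 ≥ 87 is false
  debt-to-income ratio ≤ 63.9%: 22 ≤ 63.9 is true
  NOT self-employed: no → true
Combine:
[1.1] false OR true = true
[1.2.1.2] true OR false = true
[1.2.1] false → true (antecedent false ⇒ implication holds) = true
[1.2] NOT true = false
[1] true AND false = false
[2.1] false OR false = false
[2.2.2.1] false OR false = false
[2.2.2] NOT false = true
[2.2] false AND true = false
[2] false OR false = false
[3.1] true AND true = true
[3.2.1.2.1] true → true = true
[3.2.1.2] NOT true = false
[3.2.1] false AND false = false
[3.2] NOT false = true
[3] true AND true = true
[root] exactly-one(false, false, true) = true
Overall: true → approved

Approved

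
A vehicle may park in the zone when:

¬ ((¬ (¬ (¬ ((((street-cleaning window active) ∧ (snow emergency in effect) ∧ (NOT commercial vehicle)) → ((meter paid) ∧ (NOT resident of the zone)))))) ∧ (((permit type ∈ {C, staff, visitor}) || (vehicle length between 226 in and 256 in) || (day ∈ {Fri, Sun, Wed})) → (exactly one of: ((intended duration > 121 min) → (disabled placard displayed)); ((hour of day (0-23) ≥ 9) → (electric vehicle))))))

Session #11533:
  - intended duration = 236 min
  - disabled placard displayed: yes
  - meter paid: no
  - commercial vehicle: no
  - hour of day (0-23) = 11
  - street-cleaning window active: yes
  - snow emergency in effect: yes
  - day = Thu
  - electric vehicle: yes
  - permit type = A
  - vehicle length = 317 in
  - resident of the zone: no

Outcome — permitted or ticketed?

Ticketed

Atomic conditions:
  street-cleaning window active: yes → true
  snow emergency in effect: yes → true
  NOT commercial vehicle: no → true
  meter paid: no → false
  NOT resident of the zone: no → true
  permit type ∈ {C, staff, visitor}: A is not in the set → false
  vehicle length between 226 in and 256 in: 317 in [226, 256] is false
  day ∈ {Fri, Sun, Wed}: Thu is not in the set → false
  intended duration > 121 min: 236 > 121 is true
  disabled placard displayed: yes → true
  hour of day (0-23) ≥ 9: 11 ≥ 9 is true
  electric vehicle: yes → true
Combine:
[1.1.1.1.1.1] true AND true AND true = true
[1.1.1.1.1.2] false AND true = false
[1.1.1.1.1] true → false = false
[1.1.1.1] NOT false = true
[1.1.1] NOT true = false
[1.1] NOT false = true
[1.2.1] false OR false OR false = false
[1.2.2.1] true → true = true
[1.2.2.2] true → true = true
[1.2.2] exactly-one(true, true) = false
[1.2] false → false (antecedent false ⇒ implication holds) = true
[1] true AND true = true
[root] NOT true = false
Overall: false → ticketed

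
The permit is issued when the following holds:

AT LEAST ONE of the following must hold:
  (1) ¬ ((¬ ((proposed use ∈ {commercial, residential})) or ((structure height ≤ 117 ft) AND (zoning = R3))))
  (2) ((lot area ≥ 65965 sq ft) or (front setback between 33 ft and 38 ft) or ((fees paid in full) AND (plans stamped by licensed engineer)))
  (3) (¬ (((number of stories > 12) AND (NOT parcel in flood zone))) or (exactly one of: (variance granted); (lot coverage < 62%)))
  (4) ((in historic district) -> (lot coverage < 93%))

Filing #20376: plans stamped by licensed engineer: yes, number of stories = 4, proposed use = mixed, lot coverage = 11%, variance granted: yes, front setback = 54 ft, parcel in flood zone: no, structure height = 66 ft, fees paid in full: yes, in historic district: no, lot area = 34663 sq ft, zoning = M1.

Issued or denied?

Atomic conditions:
  proposed use ∈ {commercial, residential}: mixed is not in the set → false
  structure height ≤ 117 ft: 66 ≤ 117 is true
  zoning = R3: M1 == R3 is false
  lot area ≥ 65965 sq ft: 34663 ≥ 65965 is false
  front setback between 33 ft and 38 ft: 54 in [33, 38] is false
  fees paid in full: yes → true
  plans stamped by licensed engineer: yes → true
  number of stories > 12: 4 > 12 is false
  NOT parcel in flood zone: no → true
  variance granted: yes → true
  lot coverage < 62%: 11 < 62 is true
  in historic district: no → false
  lot coverage < 93%: 11 < 93 is true
Combine:
[1.1.1] NOT false = true
[1.1.2] true AND false = false
[1.1] true OR false = true
[1] NOT true = false
[2.3] true AND true = true
[2] false OR false OR true = true
[3.1.1] false AND true = false
[3.1] NOT false = true
[3.2] exactly-one(true, true) = false
[3] true OR false = true
[4] false → true (antecedent false ⇒ implication holds) = true
[root] false OR true OR true OR true = true
Overall: true → issued

Issued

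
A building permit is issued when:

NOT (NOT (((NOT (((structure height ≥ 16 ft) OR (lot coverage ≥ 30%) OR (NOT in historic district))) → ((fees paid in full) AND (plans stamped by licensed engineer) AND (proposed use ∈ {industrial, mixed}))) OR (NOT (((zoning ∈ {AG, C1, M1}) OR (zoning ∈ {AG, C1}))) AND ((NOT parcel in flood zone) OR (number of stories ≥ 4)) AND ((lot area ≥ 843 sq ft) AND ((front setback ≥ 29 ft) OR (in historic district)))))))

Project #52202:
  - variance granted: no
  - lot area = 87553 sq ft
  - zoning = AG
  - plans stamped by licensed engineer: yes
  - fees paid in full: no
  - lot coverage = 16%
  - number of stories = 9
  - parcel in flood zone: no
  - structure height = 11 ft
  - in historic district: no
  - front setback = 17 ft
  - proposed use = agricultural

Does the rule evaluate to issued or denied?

Issued

Atomic conditions:
  structure height ≥ 16 ft: 11 ≥ 16 is false
  lot coverage ≥ 30%: 16 ≥ 30 is false
  NOT in historic district: no → true
  fees paid in full: no → false
  plans stamped by licensed engineer: yes → true
  proposed use ∈ {industrial, mixed}: agricultural is not in the set → false
  zoning ∈ {AG, C1, M1}: AG is in the set → true
  zoning ∈ {AG, C1}: AG is in the set → true
  NOT parcel in flood zone: no → true
  number of stories ≥ 4: 9 ≥ 4 is true
  lot area ≥ 843 sq ft: 87553 ≥ 843 is true
  front setback ≥ 29 ft: 17 ≥ 29 is false
  in historic district: no → false
Combine:
[1.1.1.1.1] false OR false OR true = true
[1.1.1.1] NOT true = false
[1.1.1.2] false AND true AND false = false
[1.1.1] false → false (antecedent false ⇒ implication holds) = true
[1.1.2.1.1] true OR true = true
[1.1.2.1] NOT true = false
[1.1.2.2] true OR true = true
[1.1.2.3.2] false OR false = false
[1.1.2.3] true AND false = false
[1.1.2] false AND true AND false = false
[1.1] true OR false = true
[1] NOT true = false
[root] NOT false = true
Overall: true → issued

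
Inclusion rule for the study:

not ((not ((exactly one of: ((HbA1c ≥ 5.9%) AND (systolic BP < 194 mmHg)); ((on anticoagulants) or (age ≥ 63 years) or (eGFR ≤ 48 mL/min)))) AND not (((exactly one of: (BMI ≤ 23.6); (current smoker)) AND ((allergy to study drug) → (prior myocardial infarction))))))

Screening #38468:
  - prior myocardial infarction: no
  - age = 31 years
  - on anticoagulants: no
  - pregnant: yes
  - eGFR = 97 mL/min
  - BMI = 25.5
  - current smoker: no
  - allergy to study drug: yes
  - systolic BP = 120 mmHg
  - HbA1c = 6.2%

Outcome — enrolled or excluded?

Atomic conditions:
  HbA1c ≥ 5.9%: 6.2 ≥ 5.9 is true
  systolic BP < 194 mmHg: 120 < 194 is true
  on anticoagulants: no → false
  age ≥ 63 years: 31 ≥ 63 is false
  eGFR ≤ 48 mL/min: 97 ≤ 48 is false
  BMI ≤ 23.6: 25.5 ≤ 23.6 is false
  current smoker: no → false
  allergy to study drug: yes → true
  prior myocardial infarction: no → false
Combine:
[1.1.1.1] true AND true = true
[1.1.1.2] false OR false OR false = false
[1.1.1] exactly-one(true, false) = true
[1.1] NOT true = false
[1.2.1.1] exactly-one(false, false) = false
[1.2.1.2] true → false = false
[1.2.1] false AND false = false
[1.2] NOT false = true
[1] false AND true = false
[root] NOT false = true
Overall: true → enrolled

Enrolled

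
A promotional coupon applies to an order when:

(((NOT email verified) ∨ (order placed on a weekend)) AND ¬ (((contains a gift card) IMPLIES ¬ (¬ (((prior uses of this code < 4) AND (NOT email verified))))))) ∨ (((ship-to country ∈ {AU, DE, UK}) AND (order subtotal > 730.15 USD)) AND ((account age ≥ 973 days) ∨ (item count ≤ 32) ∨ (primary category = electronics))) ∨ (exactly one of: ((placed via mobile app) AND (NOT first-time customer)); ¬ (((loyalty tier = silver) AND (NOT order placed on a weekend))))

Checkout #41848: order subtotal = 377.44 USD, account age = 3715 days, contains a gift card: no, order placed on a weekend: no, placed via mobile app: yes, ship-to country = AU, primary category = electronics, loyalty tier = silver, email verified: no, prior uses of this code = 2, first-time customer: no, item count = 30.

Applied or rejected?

Applied

Atomic conditions:
  NOT email verified: no → true
  order placed on a weekend: no → false
  contains a gift card: no → false
  prior uses of this code < 4: 2 < 4 is true
  ship-to country ∈ {AU, DE, UK}: AU is in the set → true
  order subtotal > 730.15 USD: 377.44 > 730.15 is false
  account age ≥ 973 days: 3715 ≥ 973 is true
  item count ≤ 32: 30 ≤ 32 is true
  primary category = electronics: electronics == electronics is true
  placed via mobile app: yes → true
  NOT first-time customer: no → true
  loyalty tier = silver: silver == silver is true
  NOT order placed on a weekend: no → true
Combine:
[1.1] true OR false = true
[1.2.1.2.1.1] true AND true = true
[1.2.1.2.1] NOT true = false
[1.2.1.2] NOT false = true
[1.2.1] false → true (antecedent false ⇒ implication holds) = true
[1.2] NOT true = false
[1] true AND false = false
[2.1] true AND false = false
[2.2] true OR true OR true = true
[2] false AND true = false
[3.1] true AND true = true
[3.2.1] true AND true = true
[3.2] NOT true = false
[3] exactly-one(true, false) = true
[root] false OR false OR true = true
Overall: true → applied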